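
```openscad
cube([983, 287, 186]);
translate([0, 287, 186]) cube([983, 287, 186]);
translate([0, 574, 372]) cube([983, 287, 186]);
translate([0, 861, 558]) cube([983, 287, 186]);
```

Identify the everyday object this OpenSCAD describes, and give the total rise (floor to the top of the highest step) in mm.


A staircase. The total rise is 744 mm.

4 identical blocks, each offset up and back from the previous — a staircase. Each step is 186 mm tall and there are 4 of them, so the total rise is 4 × 186 = 744 mm.


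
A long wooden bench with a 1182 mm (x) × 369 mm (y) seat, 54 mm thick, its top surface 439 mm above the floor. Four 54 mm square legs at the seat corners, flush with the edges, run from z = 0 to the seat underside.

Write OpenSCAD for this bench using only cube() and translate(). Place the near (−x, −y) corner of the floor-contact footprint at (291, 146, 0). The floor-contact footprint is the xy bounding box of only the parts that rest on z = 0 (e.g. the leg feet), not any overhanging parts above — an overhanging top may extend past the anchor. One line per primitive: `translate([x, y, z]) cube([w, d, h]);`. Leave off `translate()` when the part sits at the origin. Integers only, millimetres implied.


translate([291, 146, 385]) cube([1182, 369, 54]);
translate([291, 146, 0]) cube([54, 54, 385]);
translate([291, 461, 0]) cube([54, 54, 385]);
translate([1419, 146, 0]) cube([54, 54, 385]);
translate([1419, 461, 0]) cube([54, 54, 385]);


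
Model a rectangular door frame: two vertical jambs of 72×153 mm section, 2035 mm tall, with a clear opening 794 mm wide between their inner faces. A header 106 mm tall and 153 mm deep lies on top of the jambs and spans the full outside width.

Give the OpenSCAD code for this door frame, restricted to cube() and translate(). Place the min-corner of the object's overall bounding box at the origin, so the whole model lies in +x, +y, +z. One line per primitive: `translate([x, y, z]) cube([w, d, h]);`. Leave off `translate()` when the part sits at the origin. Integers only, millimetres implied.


cube([72, 153, 2035]);
translate([866, 0, 0]) cube([72, 153, 2035]);
translate([0, 0, 2035]) cube([938, 153, 106]);


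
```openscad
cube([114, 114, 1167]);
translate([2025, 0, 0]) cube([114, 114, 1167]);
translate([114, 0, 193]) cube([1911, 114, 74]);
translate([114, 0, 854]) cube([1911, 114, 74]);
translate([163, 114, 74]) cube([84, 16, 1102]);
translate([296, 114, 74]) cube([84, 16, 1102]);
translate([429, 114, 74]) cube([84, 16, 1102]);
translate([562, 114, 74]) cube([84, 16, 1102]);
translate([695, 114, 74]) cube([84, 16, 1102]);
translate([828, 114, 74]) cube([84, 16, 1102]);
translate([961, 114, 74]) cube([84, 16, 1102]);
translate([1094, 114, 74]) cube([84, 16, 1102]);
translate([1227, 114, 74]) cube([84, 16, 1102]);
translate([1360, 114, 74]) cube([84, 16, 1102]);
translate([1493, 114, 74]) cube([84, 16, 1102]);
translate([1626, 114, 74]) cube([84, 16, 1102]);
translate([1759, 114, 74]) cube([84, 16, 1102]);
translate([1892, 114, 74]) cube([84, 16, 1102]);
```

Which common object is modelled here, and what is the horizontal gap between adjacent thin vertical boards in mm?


A fence section. The picket gap is 49 mm.

Two posts, two rails, 14 pickets — a fence section. Span 1911 mm holds 14 pickets of 84 mm with 15 equal gaps: ⌊(1911 − 14·84) / 15⌋ = 49 mm.


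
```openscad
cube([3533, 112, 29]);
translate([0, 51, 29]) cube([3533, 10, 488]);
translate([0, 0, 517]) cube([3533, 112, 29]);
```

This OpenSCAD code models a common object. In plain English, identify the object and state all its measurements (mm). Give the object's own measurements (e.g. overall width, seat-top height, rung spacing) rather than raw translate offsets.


An I-beam lying along x, 3533 mm long. Overall section height 546 mm. Two flanges 112 mm wide (y) and 29 mm thick, one on the floor and one at the top; a web 10 mm thick runs between them, centred on the flange width.


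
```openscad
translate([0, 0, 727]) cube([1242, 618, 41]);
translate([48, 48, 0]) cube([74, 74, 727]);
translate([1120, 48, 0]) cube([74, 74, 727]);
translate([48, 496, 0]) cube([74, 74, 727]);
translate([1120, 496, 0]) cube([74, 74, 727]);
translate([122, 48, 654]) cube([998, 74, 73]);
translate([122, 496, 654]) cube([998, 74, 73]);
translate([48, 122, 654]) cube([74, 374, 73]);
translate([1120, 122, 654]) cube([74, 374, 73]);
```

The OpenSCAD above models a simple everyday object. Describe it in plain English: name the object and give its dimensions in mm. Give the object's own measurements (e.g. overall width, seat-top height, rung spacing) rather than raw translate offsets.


A rectangular dining table. The top is 1242×618×41 mm with its upper surface at z = 768 mm. It stands on four 74×74 mm square legs, each inset 48 mm from the nearest pair of top edges, running from the floor to the underside of the top. Four apron rails, 74 mm thick and 73 mm tall, run between adjacent legs with their top edges flush with the underside of the top and their outer faces flush with the legs' outer faces.


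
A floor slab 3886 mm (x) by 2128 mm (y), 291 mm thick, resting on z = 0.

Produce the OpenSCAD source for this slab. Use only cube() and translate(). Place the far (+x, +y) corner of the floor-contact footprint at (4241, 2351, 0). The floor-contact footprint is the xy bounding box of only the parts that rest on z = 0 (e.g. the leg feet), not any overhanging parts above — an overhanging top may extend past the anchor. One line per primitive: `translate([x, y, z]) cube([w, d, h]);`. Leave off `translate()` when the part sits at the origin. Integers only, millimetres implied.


translate([355, 223, 0]) cube([3886, 2128, 291]);


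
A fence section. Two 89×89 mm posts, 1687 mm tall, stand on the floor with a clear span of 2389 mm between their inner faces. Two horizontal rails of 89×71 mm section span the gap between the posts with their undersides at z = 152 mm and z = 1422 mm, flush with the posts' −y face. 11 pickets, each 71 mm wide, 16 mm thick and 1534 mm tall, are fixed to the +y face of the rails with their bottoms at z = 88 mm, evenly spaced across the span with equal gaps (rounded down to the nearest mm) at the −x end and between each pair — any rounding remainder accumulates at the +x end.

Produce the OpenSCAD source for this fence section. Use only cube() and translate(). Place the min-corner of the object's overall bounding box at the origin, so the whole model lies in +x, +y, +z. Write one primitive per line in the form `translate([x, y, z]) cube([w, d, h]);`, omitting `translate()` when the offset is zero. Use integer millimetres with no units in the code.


cube([89, 89, 1687]);
translate([2478, 0, 0]) cube([89, 89, 1687]);
translate([89, 0, 152]) cube([2389, 89, 71]);
translate([89, 0, 1422]) cube([2389, 89, 71]);
translate([223, 89, 88]) cube([71, 16, 1534]);
translate([428, 89, 88]) cube([71, 16, 1534]);
translate([633, 89, 88]) cube([71, 16, 1534]);
translate([838, 89, 88]) cube([71, 16, 1534]);
translate([1043, 89, 88]) cube([71, 16, 1534]);
translate([1248, 89, 88]) cube([71, 16, 1534]);
translate([1453, 89, 88]) cube([71, 16, 1534]);
translate([1658, 89, 88]) cube([71, 16, 1534]);
translate([1863, 89, 88]) cube([71, 16, 1534]);
translate([2068, 89, 88]) cube([71, 16, 1534]);
translate([2273, 89, 88]) cube([71, 16, 1534]);


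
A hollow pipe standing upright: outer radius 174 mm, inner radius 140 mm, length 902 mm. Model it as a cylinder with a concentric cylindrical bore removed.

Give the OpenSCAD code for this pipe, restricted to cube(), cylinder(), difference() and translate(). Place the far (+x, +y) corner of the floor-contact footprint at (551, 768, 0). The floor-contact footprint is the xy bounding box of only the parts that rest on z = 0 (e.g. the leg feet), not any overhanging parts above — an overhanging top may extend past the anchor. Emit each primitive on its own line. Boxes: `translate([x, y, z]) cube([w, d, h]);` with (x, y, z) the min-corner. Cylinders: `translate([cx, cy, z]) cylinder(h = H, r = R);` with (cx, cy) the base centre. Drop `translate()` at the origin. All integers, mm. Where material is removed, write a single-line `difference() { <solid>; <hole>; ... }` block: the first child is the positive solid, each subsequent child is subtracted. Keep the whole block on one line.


difference() { translate([377, 594, 0]) cylinder(h = 902, r = 174); translate([377, 594, 0]) cylinder(h = 902, r = 140); }


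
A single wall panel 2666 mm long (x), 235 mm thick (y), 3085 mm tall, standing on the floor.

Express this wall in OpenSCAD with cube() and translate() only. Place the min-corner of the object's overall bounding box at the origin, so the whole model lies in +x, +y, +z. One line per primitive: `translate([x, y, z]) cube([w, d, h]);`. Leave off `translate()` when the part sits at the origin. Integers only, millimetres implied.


cube([2666, 235, 3085]);


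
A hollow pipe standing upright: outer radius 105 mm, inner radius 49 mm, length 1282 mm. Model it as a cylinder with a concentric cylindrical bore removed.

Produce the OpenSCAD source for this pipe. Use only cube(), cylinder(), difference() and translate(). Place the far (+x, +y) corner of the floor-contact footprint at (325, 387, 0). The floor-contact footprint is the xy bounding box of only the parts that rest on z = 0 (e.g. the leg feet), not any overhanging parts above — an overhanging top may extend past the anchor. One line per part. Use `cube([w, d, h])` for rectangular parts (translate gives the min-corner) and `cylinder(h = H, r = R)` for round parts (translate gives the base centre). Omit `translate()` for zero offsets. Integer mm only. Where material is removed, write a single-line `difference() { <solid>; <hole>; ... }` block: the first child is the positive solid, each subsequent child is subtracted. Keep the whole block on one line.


difference() { translate([220, 282, 0]) cylinder(h = 1282, r = 105); translate([220, 282, 0]) cylinder(h = 1282, r = 49); }


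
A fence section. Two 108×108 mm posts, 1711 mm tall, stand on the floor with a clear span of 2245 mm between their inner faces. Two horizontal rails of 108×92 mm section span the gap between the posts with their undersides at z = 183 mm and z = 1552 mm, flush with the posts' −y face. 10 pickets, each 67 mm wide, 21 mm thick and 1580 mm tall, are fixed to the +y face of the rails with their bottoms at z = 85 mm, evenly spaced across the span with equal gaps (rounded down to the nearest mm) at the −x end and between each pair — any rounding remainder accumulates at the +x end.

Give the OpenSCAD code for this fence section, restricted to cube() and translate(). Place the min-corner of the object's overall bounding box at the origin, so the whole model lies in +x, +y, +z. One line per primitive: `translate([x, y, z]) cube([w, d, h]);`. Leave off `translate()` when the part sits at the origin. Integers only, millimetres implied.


cube([108, 108, 1711]);
translate([2353, 0, 0]) cube([108, 108, 1711]);
translate([108, 0, 183]) cube([2245, 108, 92]);
translate([108, 0, 1552]) cube([2245, 108, 92]);
translate([251, 108, 85]) cube([67, 21, 1580]);
translate([461, 108, 85]) cube([67, 21, 1580]);
translate([671, 108, 85]) cube([67, 21, 1580]);
translate([881, 108, 85]) cube([67, 21, 1580]);
translate([1091, 108, 85]) cube([67, 21, 1580]);
translate([1301, 108, 85]) cube([67, 21, 1580]);
translate([1511, 108, 85]) cube([67, 21, 1580]);
translate([1721, 108, 85]) cube([67, 21, 1580]);
translate([1931, 108, 85]) cube([67, 21, 1580]);
translate([2141, 108, 85]) cube([67, 21, 1580]);


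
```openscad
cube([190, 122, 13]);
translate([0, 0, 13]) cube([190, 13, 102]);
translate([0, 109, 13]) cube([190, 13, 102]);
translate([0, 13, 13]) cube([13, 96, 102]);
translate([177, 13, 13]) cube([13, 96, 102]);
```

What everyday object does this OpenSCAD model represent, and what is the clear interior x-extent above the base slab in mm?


An open box. The internal width is 164 mm.

A 190×122 base slab with four walls standing on it — an open box. The base is 190 mm wide and the walls are 13 mm thick, so the internal width is 190 − 2 × 13 = 164 mm.


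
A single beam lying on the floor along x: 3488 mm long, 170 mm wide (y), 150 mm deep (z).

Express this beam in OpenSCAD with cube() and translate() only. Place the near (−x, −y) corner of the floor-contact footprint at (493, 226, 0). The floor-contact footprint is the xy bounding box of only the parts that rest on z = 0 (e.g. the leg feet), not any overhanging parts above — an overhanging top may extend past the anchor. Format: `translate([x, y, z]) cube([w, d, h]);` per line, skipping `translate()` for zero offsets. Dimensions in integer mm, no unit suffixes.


translate([493, 226, 0]) cube([3488, 170, 150]);


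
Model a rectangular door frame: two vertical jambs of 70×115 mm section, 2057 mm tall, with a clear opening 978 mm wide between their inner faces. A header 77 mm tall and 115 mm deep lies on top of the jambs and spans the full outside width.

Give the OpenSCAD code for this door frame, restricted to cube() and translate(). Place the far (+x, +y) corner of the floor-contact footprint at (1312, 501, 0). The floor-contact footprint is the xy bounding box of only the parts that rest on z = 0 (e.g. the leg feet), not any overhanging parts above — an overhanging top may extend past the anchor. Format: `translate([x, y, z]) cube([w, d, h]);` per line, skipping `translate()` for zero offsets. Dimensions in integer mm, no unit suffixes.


translate([194, 386, 0]) cube([70, 115, 2057]);
translate([1242, 386, 0]) cube([70, 115, 2057]);
translate([194, 386, 2057]) cube([1118, 115, 77]);


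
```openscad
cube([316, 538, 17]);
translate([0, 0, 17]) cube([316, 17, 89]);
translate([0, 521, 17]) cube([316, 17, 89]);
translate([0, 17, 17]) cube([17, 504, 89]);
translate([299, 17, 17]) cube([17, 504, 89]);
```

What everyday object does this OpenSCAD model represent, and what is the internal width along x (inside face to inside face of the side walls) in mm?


An open box. The internal width is 282 mm.

A 316×538 base slab with four walls standing on it — an open box. The base is 316 mm wide and the walls are 17 mm thick, so the internal width is 316 − 2 × 17 = 282 mm.


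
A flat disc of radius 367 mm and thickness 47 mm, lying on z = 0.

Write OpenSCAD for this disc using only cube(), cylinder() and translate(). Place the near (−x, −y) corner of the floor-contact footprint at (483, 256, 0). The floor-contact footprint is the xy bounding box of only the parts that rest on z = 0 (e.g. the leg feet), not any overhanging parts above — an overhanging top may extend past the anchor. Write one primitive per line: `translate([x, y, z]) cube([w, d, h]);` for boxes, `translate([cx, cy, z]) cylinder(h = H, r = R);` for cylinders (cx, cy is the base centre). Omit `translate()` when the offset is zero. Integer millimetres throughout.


translate([850, 623, 0]) cylinder(h = 47, r = 367);


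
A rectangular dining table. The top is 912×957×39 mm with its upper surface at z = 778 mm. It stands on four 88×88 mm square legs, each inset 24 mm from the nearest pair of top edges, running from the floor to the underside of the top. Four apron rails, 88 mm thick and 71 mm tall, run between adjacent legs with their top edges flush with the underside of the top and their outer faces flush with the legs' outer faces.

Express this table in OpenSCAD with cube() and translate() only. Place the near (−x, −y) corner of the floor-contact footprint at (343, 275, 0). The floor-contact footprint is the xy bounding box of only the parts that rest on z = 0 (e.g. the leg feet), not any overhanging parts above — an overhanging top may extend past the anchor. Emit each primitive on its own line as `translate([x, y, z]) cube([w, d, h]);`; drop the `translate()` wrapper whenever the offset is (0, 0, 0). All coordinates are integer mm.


translate([319, 251, 739]) cube([912, 957, 39]);
translate([343, 275, 0]) cube([88, 88, 739]);
translate([1119, 275, 0]) cube([88, 88, 739]);
translate([343, 1096, 0]) cube([88, 88, 739]);
translate([1119, 1096, 0]) cube([88, 88, 739]);
translate([431, 275, 668]) cube([688, 88, 71]);
translate([431, 1096, 668]) cube([688, 88, 71]);
translate([343, 363, 668]) cube([88, 733, 71]);
translate([1119, 363, 668]) cube([88, 733, 71]);


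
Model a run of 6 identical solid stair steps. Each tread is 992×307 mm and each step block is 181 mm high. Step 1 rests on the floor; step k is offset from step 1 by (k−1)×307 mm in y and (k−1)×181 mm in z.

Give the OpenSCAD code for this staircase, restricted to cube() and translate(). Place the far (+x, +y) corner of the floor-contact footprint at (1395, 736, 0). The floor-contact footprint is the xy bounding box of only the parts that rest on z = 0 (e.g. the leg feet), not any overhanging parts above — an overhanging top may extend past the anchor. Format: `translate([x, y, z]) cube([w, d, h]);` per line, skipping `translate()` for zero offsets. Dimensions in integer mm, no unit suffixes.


translate([403, 429, 0]) cube([992, 307, 181]);
translate([403, 736, 181]) cube([992, 307, 181]);
translate([403, 1043, 362]) cube([992, 307, 181]);
translate([403, 1350, 543]) cube([992, 307, 181]);
translate([403, 1657, 724]) cube([992, 307, 181]);
translate([403, 1964, 905]) cube([992, 307, 181]);


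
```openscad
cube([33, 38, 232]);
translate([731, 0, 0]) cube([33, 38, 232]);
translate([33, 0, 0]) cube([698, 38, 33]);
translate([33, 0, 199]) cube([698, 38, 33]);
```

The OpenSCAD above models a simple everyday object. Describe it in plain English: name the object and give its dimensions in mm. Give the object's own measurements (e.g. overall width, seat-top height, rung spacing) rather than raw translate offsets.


A rectangular picture frame lying in the x–z plane (depth along y). The opening is 698 mm wide (x) by 166 mm tall (z), surrounded by a border 33 mm wide on all four sides. The frame is 38 mm deep and is made of two full-height vertical stiles with two horizontal rails fitted between them.


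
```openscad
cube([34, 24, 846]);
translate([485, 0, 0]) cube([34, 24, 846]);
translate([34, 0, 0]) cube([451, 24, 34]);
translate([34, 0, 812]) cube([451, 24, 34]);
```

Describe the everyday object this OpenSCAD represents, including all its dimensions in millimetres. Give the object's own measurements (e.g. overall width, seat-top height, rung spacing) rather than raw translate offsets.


A rectangular picture frame lying in the x–z plane (depth along y). The opening is 451 mm wide (x) by 778 mm tall (z), surrounded by a border 34 mm wide on all four sides. The frame is 24 mm deep and is made of two full-height vertical stiles with two horizontal rails fitted between them.


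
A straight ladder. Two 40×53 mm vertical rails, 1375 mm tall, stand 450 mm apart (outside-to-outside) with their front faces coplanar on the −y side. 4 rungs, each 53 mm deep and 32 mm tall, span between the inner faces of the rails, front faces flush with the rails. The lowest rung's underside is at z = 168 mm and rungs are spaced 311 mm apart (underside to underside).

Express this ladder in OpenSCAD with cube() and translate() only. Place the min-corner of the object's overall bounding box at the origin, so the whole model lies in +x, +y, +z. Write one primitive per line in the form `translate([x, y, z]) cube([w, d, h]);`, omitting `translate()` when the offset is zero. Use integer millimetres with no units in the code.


cube([40, 53, 1375]);
translate([410, 0, 0]) cube([40, 53, 1375]);
translate([40, 0, 168]) cube([370, 53, 32]);
translate([40, 0, 479]) cube([370, 53, 32]);
translate([40, 0, 790]) cube([370, 53, 32]);
translate([40, 0, 1101]) cube([370, 53, 32]);


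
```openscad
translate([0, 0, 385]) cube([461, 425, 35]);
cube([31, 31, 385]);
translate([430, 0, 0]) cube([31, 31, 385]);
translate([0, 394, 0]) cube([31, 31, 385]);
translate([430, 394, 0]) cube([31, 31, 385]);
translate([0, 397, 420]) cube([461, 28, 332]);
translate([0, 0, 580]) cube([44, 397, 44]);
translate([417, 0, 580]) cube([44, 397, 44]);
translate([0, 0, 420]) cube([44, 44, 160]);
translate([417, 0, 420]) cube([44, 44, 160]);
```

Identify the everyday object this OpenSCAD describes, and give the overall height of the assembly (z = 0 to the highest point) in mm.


A chair. The overall height is 752 mm.

A slab on four corner posts with a tall panel at the back — a chair. The seat slab sits at z = 385 with thickness 35, and the 332 mm backrest starts at the seat top, so the overall height is 385 + 35 + 332 = 752 mm.


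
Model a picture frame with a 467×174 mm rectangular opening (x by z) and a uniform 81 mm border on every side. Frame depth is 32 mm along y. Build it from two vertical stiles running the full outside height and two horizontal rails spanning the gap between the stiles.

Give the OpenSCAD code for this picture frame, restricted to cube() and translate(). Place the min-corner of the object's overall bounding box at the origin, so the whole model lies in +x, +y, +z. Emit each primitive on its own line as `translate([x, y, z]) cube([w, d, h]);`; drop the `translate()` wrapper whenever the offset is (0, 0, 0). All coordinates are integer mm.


cube([81, 32, 336]);
translate([548, 0, 0]) cube([81, 32, 336]);
translate([81, 0, 0]) cube([467, 32, 81]);
translate([81, 0, 255]) cube([467, 32, 81]);


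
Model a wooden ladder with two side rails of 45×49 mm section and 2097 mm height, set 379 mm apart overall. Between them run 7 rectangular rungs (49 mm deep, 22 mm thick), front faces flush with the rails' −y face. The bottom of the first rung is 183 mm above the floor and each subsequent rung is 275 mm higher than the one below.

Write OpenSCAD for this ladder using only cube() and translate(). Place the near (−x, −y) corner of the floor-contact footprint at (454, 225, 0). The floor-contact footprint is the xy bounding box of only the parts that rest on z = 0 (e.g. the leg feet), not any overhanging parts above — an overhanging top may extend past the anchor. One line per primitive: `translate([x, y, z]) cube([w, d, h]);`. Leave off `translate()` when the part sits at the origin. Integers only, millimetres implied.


translate([454, 225, 0]) cube([45, 49, 2097]);
translate([788, 225, 0]) cube([45, 49, 2097]);
translate([499, 225, 183]) cube([289, 49, 22]);
translate([499, 225, 458]) cube([289, 49, 22]);
translate([499, 225, 733]) cube([289, 49, 22]);
translate([499, 225, 1008]) cube([289, 49, 22]);
translate([499, 225, 1283]) cube([289, 49, 22]);
translate([499, 225, 1558]) cube([289, 49, 22]);
translate([499, 225, 1833]) cube([289, 49, 22]);


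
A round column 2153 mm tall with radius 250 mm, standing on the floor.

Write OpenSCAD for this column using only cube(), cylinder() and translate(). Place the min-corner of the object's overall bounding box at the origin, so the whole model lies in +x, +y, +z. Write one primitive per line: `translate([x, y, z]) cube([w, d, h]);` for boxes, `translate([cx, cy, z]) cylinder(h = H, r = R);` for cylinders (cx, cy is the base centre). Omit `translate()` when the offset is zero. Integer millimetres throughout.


translate([250, 250, 0]) cylinder(h = 2153, r = 250);


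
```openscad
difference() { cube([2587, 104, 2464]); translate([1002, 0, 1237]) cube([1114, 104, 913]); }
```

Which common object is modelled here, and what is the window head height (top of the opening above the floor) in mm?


A wall with a window opening. The window head height is 2150 mm.

A wall with a rectangular opening subtracted — a window. Sill at z = 1237, opening 913 mm tall, so the head is at 1237 + 913 = 2150 mm.


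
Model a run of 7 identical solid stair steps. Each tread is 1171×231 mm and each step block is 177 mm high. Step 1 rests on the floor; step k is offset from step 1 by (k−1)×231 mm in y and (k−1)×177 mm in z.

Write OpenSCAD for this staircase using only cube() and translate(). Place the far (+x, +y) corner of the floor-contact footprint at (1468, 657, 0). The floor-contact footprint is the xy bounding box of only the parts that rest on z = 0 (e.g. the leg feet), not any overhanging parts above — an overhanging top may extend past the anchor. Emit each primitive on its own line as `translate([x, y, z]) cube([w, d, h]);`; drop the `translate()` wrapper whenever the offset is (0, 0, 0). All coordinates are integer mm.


translate([297, 426, 0]) cube([1171, 231, 177]);
translate([297, 657, 177]) cube([1171, 231, 177]);
translate([297, 888, 354]) cube([1171, 231, 177]);
translate([297, 1119, 531]) cube([1171, 231, 177]);
translate([297, 1350, 708]) cube([1171, 231, 177]);
translate([297, 1581, 885]) cube([1171, 231, 177]);
translate([297, 1812, 1062]) cube([1171, 231, 177]);


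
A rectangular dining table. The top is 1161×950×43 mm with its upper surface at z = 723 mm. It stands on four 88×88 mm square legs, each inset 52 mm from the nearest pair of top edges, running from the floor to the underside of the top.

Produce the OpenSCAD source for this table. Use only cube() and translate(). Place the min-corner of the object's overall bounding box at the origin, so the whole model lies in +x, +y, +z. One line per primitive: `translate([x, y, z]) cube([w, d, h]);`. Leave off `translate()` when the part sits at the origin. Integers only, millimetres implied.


translate([0, 0, 680]) cube([1161, 950, 43]);
translate([52, 52, 0]) cube([88, 88, 680]);
translate([1021, 52, 0]) cube([88, 88, 680]);
translate([52, 810, 0]) cube([88, 88, 680]);
translate([1021, 810, 0]) cube([88, 88, 680]);


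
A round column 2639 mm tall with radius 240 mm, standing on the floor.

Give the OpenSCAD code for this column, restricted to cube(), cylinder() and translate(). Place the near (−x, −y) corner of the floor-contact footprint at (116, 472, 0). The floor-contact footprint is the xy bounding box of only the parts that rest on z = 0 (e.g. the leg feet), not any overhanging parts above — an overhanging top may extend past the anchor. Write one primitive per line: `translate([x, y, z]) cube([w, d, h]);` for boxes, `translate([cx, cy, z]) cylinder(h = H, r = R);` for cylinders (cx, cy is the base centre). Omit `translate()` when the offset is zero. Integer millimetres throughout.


translate([356, 712, 0]) cylinder(h = 2639, r = 240);


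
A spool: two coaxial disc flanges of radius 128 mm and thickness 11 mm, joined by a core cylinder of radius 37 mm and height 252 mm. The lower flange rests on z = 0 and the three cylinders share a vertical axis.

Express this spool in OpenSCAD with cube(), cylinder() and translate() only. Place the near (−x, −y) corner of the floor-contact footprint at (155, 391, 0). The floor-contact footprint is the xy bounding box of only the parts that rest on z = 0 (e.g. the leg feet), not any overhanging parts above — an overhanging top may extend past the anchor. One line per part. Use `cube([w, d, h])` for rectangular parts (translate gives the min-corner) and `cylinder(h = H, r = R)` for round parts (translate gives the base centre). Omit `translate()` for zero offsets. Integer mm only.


translate([283, 519, 0]) cylinder(h = 11, r = 128);
translate([283, 519, 11]) cylinder(h = 252, r = 37);
translate([283, 519, 263]) cylinder(h = 11, r = 128);


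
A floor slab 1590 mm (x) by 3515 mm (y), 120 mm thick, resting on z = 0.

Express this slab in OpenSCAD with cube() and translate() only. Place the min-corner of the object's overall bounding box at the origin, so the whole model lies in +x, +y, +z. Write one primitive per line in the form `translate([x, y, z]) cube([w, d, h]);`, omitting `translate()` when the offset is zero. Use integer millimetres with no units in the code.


cube([1590, 3515, 120]);


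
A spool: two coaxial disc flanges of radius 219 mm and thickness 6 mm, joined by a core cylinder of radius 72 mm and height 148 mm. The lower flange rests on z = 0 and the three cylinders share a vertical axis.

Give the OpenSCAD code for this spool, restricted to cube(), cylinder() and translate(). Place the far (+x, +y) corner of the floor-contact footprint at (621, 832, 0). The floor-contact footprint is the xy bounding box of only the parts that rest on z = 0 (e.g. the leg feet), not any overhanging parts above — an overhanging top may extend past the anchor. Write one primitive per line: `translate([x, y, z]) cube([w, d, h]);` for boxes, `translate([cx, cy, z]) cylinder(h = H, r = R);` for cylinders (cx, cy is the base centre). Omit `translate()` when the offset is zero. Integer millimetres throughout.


translate([402, 613, 0]) cylinder(h = 6, r = 219);
translate([402, 613, 6]) cylinder(h = 148, r = 72);
translate([402, 613, 154]) cylinder(h = 6, r = 219);


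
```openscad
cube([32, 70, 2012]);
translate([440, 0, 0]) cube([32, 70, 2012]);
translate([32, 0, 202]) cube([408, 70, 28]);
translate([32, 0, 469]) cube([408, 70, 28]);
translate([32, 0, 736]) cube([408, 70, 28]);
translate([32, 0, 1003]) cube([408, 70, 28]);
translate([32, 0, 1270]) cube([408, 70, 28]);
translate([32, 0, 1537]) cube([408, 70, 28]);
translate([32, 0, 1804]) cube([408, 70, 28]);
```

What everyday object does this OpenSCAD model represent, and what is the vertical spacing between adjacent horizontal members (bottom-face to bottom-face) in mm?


A ladder. The rung spacing is 267 mm.

Two tall 32×70 posts with 7 short bars between them — a ladder. Adjacent rungs sit at z = 202 and z = 469, so the spacing is 469 − 202 = 267 mm.


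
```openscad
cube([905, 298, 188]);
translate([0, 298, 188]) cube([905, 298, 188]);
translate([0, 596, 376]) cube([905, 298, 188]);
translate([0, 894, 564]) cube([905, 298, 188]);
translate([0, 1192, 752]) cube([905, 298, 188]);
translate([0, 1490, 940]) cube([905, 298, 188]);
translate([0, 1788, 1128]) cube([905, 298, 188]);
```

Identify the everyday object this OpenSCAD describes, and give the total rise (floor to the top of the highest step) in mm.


A staircase. The total rise is 1316 mm.

7 identical blocks, each offset up and back from the previous — a staircase. Each step is 188 mm tall and there are 7 of them, so the total rise is 7 × 188 = 1316 mm.


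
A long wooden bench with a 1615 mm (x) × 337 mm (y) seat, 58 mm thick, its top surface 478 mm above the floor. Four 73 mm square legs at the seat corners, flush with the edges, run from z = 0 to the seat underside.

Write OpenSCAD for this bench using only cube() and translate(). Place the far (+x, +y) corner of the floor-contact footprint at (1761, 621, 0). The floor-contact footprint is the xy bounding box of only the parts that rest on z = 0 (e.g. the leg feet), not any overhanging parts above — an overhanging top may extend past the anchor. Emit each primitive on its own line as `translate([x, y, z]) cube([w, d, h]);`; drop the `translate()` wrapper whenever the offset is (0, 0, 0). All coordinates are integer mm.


translate([146, 284, 420]) cube([1615, 337, 58]);
translate([146, 284, 0]) cube([73, 73, 420]);
translate([146, 548, 0]) cube([73, 73, 420]);
translate([1688, 284, 0]) cube([73, 73, 420]);
translate([1688, 548, 0]) cube([73, 73, 420]);


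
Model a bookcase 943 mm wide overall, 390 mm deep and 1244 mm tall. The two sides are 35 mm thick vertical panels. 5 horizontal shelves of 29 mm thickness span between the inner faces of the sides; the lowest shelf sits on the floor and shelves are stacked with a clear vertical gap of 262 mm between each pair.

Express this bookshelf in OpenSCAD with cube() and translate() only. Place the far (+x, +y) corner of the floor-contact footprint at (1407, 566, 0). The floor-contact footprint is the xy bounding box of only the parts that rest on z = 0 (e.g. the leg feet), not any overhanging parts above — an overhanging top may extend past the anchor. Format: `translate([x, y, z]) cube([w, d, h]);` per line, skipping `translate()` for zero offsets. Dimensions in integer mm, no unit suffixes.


translate([464, 176, 0]) cube([35, 390, 1244]);
translate([1372, 176, 0]) cube([35, 390, 1244]);
translate([499, 176, 0]) cube([873, 390, 29]);
translate([499, 176, 291]) cube([873, 390, 29]);
translate([499, 176, 582]) cube([873, 390, 29]);
translate([499, 176, 873]) cube([873, 390, 29]);
translate([499, 176, 1164]) cube([873, 390, 29]);


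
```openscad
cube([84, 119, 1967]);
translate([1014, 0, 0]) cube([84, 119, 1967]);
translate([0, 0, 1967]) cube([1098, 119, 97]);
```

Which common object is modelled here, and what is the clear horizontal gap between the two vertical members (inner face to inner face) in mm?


A door frame. The clear opening width is 930 mm.

Two 1967 mm tall posts with a header on top — a door frame. The left jamb is 84 mm wide at x = 0; the right jamb starts at x = 1014. The clear opening is 1014 − 84 = 930 mm.


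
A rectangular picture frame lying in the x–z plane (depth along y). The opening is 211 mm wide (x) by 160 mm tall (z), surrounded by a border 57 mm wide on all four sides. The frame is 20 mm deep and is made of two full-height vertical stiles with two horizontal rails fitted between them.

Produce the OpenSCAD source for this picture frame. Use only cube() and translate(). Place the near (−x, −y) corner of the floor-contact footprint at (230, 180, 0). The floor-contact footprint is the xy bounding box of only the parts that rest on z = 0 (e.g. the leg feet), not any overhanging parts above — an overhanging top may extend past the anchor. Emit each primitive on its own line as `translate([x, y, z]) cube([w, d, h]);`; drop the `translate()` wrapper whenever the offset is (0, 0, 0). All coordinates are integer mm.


translate([230, 180, 0]) cube([57, 20, 274]);
translate([498, 180, 0]) cube([57, 20, 274]);
translate([287, 180, 0]) cube([211, 20, 57]);
translate([287, 180, 217]) cube([211, 20, 57]);


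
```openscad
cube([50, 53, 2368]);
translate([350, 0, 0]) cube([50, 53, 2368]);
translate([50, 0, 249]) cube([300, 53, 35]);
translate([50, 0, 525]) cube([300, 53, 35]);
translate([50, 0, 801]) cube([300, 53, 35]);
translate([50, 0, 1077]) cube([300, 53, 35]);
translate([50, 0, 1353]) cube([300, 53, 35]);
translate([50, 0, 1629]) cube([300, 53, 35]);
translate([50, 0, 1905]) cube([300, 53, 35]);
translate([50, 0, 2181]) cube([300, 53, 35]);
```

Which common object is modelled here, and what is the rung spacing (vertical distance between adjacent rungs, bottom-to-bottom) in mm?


A ladder. The rung spacing is 276 mm.

Two tall 50×53 posts with 8 short bars between them — a ladder. Adjacent rungs sit at z = 249 and z = 525, so the spacing is 525 − 249 = 276 mm.


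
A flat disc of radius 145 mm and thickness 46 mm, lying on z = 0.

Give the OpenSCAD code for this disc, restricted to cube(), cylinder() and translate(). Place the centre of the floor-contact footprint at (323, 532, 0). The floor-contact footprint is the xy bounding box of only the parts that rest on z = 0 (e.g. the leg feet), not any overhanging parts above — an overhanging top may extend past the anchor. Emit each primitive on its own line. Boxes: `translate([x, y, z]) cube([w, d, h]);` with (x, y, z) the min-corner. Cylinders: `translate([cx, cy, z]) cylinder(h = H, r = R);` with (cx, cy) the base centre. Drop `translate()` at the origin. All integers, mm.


translate([323, 532, 0]) cylinder(h = 46, r = 145);


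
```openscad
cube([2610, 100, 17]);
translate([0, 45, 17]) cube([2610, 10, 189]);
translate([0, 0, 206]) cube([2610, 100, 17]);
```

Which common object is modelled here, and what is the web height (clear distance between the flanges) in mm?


An I-beam. The web height is 189 mm.

Two wide flanges with a thin centred web — an I-beam. Overall 223 mm minus two 17 mm flanges gives a web of 223 − 2·17 = 189 mm.


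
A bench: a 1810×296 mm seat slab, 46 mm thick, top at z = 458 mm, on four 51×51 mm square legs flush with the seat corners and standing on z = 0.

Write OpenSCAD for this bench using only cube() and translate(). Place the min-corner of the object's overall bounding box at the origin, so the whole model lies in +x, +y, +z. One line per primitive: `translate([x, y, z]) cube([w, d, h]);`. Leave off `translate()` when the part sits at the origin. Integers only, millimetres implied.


// leg_h = 458 − 46 = 412
translate([0, 0, 412]) cube([1810, 296, 46]);
cube([51, 51, 412]);
translate([0, 245, 0]) cube([51, 51, 412]);
translate([1759, 0, 0]) cube([51, 51, 412]);
translate([1759, 245, 0]) cube([51, 51, 412]);


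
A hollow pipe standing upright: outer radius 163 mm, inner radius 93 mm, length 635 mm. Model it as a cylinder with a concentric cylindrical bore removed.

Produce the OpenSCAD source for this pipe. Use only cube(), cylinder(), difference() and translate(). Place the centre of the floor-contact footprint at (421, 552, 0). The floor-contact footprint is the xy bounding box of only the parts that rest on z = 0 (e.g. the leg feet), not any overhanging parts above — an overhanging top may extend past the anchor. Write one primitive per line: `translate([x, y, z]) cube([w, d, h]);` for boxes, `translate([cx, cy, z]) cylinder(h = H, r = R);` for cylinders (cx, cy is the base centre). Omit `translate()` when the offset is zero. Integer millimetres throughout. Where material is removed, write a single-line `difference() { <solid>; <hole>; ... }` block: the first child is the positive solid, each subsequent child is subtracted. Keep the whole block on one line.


difference() { translate([421, 552, 0]) cylinder(h = 635, r = 163); translate([421, 552, 0]) cylinder(h = 635, r = 93); }


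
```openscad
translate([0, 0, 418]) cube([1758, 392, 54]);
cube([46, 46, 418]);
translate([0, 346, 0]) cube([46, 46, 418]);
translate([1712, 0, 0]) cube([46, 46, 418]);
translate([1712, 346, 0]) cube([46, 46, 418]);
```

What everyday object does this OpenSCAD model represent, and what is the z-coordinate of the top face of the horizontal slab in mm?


A bench. The seat-top height is 472 mm.

A long slab on four corner posts — a bench. The slab sits at z = 418 with thickness 54, so the top is 418 + 54 = 472 mm.


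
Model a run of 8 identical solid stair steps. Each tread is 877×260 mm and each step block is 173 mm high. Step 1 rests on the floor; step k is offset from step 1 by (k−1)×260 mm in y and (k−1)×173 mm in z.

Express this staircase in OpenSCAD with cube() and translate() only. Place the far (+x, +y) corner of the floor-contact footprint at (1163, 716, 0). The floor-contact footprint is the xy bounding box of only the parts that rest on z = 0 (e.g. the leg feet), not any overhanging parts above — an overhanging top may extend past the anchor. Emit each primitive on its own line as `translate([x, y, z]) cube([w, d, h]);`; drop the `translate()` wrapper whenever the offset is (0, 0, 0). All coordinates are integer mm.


translate([286, 456, 0]) cube([877, 260, 173]);
translate([286, 716, 173]) cube([877, 260, 173]);
translate([286, 976, 346]) cube([877, 260, 173]);
translate([286, 1236, 519]) cube([877, 260, 173]);
translate([286, 1496, 692]) cube([877, 260, 173]);
translate([286, 1756, 865]) cube([877, 260, 173]);
translate([286, 2016, 1038]) cube([877, 260, 173]);
translate([286, 2276, 1211]) cube([877, 260, 173]);


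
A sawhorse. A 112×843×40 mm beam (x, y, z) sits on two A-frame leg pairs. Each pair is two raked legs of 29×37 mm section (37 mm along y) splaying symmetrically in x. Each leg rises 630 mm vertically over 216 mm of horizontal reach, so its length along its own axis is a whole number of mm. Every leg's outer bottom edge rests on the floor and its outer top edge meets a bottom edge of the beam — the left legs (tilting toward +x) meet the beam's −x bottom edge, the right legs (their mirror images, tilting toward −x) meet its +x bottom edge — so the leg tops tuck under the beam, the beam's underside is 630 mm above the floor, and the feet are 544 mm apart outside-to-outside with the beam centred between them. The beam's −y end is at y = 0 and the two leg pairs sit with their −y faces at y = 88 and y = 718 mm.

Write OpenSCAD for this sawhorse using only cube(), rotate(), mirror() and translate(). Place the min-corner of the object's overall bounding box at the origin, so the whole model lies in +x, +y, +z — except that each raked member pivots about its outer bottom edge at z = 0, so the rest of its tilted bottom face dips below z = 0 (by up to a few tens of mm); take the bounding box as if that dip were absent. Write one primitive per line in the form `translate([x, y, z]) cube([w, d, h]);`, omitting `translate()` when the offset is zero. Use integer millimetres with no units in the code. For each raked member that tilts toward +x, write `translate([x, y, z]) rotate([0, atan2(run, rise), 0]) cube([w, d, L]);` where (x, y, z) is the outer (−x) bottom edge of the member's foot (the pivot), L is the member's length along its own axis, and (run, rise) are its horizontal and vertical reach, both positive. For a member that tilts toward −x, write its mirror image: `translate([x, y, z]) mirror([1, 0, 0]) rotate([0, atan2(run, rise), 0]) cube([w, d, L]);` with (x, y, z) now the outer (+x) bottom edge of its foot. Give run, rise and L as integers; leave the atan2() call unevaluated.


// leg length = √(216² + 630²) = 666
// right-leg outer foot x = 2·216 + 112 = 544
// beam min-corner = (216, 0, 630)
translate([216, 0, 630]) cube([112, 843, 40]);
translate([0, 88, 0]) rotate([0, atan2(216, 630), 0]) cube([29, 37, 666]);
translate([544, 88, 0]) mirror([1, 0, 0]) rotate([0, atan2(216, 630), 0]) cube([29, 37, 666]);
translate([0, 718, 0]) rotate([0, atan2(216, 630), 0]) cube([29, 37, 666]);
translate([544, 718, 0]) mirror([1, 0, 0]) rotate([0, atan2(216, 630), 0]) cube([29, 37, 666]);
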